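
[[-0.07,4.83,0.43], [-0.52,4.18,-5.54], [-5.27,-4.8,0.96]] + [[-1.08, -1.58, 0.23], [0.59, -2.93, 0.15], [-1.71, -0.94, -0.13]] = [[-1.15, 3.25, 0.66], [0.07, 1.25, -5.39], [-6.98, -5.74, 0.83]]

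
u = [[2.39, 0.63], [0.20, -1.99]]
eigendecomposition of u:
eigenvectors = [[1.00, -0.14],[0.05, 0.99]]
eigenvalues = [2.42, -2.02]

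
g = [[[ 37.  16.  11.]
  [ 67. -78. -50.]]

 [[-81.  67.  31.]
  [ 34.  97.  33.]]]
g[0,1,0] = 67.0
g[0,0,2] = 11.0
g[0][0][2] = 11.0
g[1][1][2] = 33.0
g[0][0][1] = 16.0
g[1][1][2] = 33.0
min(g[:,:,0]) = -81.0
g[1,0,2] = 31.0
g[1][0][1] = 67.0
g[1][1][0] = 34.0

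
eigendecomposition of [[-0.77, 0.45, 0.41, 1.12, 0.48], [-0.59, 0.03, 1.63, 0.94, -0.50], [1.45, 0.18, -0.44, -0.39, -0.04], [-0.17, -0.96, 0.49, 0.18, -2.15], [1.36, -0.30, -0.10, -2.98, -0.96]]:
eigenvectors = [[0.30+0.01j, 0.30-0.01j, (-0.36+0j), 0.14+0.00j, (0.25+0j)], [0.63+0.00j, (0.63-0j), (-0.21+0j), -0.80+0.00j, (0.65+0j)], [(0.21-0.03j), 0.21+0.03j, (0.29+0j), 0.37+0.00j, (-0.58+0j)], [0.45+0.10j, (0.45-0.1j), 0.39+0.00j, 0.05+0.00j, 0.02+0.00j], [-0.50-0.09j, (-0.5+0.09j), (0.77+0j), (0.44+0j), -0.43+0.00j]]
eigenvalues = [(1.38+0.14j), (1.38-0.14j), (-3.05+0j), (-0.39+0j), (-1.28+0j)]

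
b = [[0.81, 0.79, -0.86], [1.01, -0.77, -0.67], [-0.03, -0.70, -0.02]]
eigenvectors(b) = [[-0.86, -0.13, 0.6], [-0.46, 0.87, 0.13], [0.23, 0.48, 0.79]]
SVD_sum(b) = [[0.9, 0.01, -0.76], [0.92, 0.01, -0.77], [-0.01, -0.00, 0.01]] + [[-0.06,  0.79,  -0.06], [0.06,  -0.78,  0.06], [0.05,  -0.69,  0.06]] + [[-0.03, -0.01, -0.04], [0.03, 0.01, 0.04], [-0.07, -0.01, -0.09]]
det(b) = 0.29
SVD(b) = [[-0.7, 0.6, 0.38], [-0.71, -0.60, -0.36], [0.01, -0.53, 0.85]] @ diag([1.6814495446192819, 1.314625719949823, 0.13223708007218696]) @ [[-0.77, -0.01, 0.64], [-0.08, 0.99, -0.08], [-0.64, -0.11, -0.76]]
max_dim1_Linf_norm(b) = 1.01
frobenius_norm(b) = 2.14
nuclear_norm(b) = 3.13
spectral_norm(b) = 1.68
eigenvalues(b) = [1.46, -1.29, -0.15]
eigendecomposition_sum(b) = [[0.94, 0.58, -0.8], [0.5, 0.31, -0.43], [-0.25, -0.16, 0.22]] + [[-0.08, 0.17, 0.03],[0.52, -1.09, -0.22],[0.29, -0.60, -0.12]] + [[-0.05, 0.04, -0.09], [-0.01, 0.01, -0.02], [-0.06, 0.05, -0.12]]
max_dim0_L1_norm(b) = 2.26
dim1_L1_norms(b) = [2.46, 2.45, 0.75]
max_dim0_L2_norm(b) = 1.31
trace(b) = 0.02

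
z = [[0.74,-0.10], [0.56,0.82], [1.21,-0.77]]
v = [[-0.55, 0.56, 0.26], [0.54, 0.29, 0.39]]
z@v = [[-0.46,  0.39,  0.15], [0.13,  0.55,  0.47], [-1.08,  0.45,  0.01]]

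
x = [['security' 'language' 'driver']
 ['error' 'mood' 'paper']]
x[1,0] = 'error'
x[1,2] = 'paper'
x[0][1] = 'language'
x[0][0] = 'security'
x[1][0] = 'error'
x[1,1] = 'mood'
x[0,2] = 'driver'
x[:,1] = ['language', 'mood']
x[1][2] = 'paper'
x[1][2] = 'paper'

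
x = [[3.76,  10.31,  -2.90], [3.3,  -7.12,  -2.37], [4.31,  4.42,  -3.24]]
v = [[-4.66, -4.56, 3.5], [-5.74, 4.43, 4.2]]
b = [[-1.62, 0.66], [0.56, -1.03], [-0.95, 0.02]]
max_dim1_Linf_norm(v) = 5.74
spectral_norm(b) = 2.17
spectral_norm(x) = 13.86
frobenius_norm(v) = 11.18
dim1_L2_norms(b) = [1.75, 1.17, 0.95]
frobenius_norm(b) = 2.31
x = b @ v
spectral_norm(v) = 9.22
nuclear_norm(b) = 2.96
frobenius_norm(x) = 15.64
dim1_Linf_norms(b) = [1.62, 1.03, 0.95]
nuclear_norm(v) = 15.54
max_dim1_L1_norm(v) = 14.37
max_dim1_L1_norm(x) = 16.97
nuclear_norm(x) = 21.11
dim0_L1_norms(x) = [11.37, 21.85, 8.51]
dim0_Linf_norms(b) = [1.62, 1.03]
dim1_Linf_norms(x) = [10.31, 7.12, 4.42]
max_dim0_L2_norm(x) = 13.29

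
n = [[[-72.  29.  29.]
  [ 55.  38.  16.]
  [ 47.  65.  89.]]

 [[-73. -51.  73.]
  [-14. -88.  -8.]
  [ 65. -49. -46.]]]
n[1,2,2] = -46.0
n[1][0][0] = -73.0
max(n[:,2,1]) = 65.0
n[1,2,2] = -46.0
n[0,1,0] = 55.0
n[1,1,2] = -8.0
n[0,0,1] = 29.0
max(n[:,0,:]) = 73.0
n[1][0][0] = -73.0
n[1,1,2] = -8.0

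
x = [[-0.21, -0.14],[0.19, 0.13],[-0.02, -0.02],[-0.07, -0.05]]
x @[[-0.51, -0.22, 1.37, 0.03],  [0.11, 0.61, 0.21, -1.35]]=[[0.09, -0.04, -0.32, 0.18], [-0.08, 0.04, 0.29, -0.17], [0.01, -0.01, -0.03, 0.03], [0.03, -0.02, -0.11, 0.07]]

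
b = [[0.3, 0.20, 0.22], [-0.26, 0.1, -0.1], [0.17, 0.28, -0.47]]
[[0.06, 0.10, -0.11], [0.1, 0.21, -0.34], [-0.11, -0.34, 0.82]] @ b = [[-0.03, -0.01, 0.05], [-0.08, -0.05, 0.16], [0.19, 0.17, -0.38]]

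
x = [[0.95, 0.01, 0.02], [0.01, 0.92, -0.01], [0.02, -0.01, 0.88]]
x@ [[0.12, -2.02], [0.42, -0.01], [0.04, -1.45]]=[[0.12,-1.95], [0.39,-0.01], [0.03,-1.32]]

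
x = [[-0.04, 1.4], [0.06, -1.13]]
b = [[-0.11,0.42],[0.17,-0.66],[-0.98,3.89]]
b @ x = [[0.03, -0.63],[-0.05, 0.98],[0.27, -5.77]]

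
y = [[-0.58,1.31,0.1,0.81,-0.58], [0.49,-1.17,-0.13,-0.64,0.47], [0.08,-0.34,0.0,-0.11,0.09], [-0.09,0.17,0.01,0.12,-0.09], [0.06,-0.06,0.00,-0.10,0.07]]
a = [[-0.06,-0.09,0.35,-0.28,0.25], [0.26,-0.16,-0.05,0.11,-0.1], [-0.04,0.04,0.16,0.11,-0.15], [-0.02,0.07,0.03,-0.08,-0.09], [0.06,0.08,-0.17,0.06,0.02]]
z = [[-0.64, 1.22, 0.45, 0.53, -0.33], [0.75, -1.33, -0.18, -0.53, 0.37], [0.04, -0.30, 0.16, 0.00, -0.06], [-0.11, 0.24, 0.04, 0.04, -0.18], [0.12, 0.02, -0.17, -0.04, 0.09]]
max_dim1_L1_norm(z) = 3.17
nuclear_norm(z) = 3.01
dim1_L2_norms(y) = [1.75, 1.5, 0.38, 0.24, 0.15]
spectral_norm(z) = 2.32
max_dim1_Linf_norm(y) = 1.31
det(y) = -0.00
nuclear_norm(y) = 2.54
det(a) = -0.00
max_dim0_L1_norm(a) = 0.76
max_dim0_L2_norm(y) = 1.8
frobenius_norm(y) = 2.35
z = a + y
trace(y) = -1.56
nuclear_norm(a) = 1.35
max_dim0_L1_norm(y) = 3.05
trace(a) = -0.12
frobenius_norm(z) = 2.36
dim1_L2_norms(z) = [1.58, 1.67, 0.35, 0.32, 0.23]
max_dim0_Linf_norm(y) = 1.31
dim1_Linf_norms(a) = [0.35, 0.26, 0.16, 0.09, 0.17]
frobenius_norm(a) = 0.72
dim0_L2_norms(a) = [0.28, 0.22, 0.42, 0.34, 0.32]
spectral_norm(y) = 2.35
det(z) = -0.00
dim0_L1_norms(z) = [1.66, 3.11, 1.0, 1.14, 1.03]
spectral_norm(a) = 0.57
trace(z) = -1.68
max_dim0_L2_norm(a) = 0.42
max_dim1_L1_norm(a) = 1.03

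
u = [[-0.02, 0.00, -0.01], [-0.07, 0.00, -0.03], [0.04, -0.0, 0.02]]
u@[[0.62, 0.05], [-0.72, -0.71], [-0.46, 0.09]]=[[-0.01, -0.00], [-0.03, -0.01], [0.02, 0.0]]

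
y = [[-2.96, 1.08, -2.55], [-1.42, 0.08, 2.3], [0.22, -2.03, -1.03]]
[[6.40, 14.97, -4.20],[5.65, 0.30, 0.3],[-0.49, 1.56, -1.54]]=y @ [[-2.9, -3.41, 0.98], [-0.42, -0.14, 0.5], [0.68, -1.97, 0.72]]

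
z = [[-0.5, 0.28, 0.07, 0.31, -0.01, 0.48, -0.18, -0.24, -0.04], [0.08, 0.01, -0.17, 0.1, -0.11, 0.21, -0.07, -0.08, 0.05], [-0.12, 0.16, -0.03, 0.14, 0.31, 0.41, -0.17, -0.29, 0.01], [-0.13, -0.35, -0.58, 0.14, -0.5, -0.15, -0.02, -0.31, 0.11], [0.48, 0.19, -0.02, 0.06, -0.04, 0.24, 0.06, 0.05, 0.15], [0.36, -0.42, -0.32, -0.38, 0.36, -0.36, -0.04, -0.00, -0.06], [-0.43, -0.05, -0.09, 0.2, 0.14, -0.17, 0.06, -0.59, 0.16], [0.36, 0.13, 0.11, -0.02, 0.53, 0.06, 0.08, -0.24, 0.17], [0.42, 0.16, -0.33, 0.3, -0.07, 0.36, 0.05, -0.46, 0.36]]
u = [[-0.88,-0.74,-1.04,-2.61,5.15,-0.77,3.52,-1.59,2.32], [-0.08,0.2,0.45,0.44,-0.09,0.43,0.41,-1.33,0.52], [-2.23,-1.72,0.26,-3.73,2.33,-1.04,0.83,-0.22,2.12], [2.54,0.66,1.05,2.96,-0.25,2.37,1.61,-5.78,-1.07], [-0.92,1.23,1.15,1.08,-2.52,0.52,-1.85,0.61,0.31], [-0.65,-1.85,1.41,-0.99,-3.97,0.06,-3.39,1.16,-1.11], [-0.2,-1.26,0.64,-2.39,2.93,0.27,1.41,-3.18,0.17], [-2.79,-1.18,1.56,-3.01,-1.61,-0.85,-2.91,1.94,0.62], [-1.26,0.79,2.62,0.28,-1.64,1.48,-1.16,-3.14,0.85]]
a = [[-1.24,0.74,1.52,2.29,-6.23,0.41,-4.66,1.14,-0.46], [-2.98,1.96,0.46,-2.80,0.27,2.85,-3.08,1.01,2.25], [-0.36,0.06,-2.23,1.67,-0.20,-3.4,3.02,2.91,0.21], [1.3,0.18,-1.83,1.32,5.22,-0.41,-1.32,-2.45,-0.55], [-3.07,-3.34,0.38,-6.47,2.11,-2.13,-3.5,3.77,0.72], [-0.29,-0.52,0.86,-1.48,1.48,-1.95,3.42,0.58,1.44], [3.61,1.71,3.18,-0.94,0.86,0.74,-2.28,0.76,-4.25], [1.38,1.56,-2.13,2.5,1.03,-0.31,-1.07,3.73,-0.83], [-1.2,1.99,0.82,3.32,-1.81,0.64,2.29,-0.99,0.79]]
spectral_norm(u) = 11.52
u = z @ a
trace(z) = -0.60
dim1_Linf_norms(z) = [0.5, 0.21, 0.41, 0.58, 0.48, 0.42, 0.59, 0.53, 0.46]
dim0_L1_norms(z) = [2.88, 1.75, 1.72, 1.65, 2.07, 2.44, 0.73, 2.26, 1.11]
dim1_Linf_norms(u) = [5.15, 1.33, 3.73, 5.78, 2.52, 3.97, 3.18, 3.01, 3.14]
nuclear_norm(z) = 5.03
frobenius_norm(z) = 2.33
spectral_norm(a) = 11.50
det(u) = -0.00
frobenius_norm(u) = 17.20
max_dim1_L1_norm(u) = 18.62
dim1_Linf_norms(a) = [6.23, 3.08, 3.4, 5.22, 6.47, 3.42, 4.25, 3.73, 3.32]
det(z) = 0.00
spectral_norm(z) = 1.36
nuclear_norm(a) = 52.27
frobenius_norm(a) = 20.72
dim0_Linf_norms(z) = [0.5, 0.42, 0.58, 0.38, 0.53, 0.48, 0.18, 0.59, 0.36]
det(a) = -388357.92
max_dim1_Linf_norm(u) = 5.78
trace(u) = 4.28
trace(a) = 2.21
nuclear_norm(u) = 33.23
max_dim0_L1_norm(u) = 20.49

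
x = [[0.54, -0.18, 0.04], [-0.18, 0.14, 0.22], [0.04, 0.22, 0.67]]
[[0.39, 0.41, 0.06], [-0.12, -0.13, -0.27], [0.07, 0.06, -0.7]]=x@[[0.42, 0.91, 0.06], [-0.84, 0.41, -0.36], [0.35, -0.10, -0.93]]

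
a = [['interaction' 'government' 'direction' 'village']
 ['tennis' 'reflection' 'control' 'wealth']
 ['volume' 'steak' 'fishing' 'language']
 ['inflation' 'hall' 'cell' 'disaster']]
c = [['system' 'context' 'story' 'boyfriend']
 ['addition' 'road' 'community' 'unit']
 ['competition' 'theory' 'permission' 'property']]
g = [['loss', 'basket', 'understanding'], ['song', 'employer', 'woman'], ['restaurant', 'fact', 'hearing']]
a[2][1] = 'steak'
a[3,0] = 'inflation'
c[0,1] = 'context'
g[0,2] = 'understanding'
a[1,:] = ['tennis', 'reflection', 'control', 'wealth']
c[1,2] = 'community'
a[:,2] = ['direction', 'control', 'fishing', 'cell']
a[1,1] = 'reflection'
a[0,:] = ['interaction', 'government', 'direction', 'village']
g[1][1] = 'employer'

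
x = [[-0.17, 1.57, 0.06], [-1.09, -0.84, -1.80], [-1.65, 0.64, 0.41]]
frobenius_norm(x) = 3.31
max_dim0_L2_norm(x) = 1.98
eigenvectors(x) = [[(-0.19-0.5j), (-0.19+0.5j), (-0.49+0j)], [0.70+0.00j, (0.7-0j), -0.43+0.00j], [(0.12-0.46j), 0.12+0.46j, (0.76+0j)]]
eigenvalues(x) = [(-0.86+1.96j), (-0.86-1.96j), (1.11+0j)]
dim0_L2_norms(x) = [1.98, 1.89, 1.85]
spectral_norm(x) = 2.37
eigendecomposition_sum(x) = [[(-0.27+0.67j), 0.70+0.13j, 0.22+0.51j], [-0.70-0.64j, (-0.49+0.8j), (-0.73+0.04j)], [-0.54+0.36j, (0.45+0.46j), -0.10+0.49j]] + [[(-0.27-0.67j), 0.70-0.13j, 0.22-0.51j], [-0.70+0.64j, -0.49-0.80j, -0.73-0.04j], [-0.54-0.36j, 0.45-0.46j, (-0.1-0.49j)]] + [[0.36-0.00j, 0.16+0.00j, (-0.39+0j)], [(0.32-0j), (0.14+0j), -0.34+0.00j], [(-0.56+0j), (-0.25-0j), 0.61-0.00j]]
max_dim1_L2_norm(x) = 2.27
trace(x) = -0.60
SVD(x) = [[0.37, 0.50, -0.78], [-0.93, 0.20, -0.31], [-0.0, 0.84, 0.54]] @ diag([2.371984831948854, 2.0504913067345534, 1.049034488475281]) @ [[0.4, 0.57, 0.71], [-0.82, 0.57, 0.01], [-0.4, -0.59, 0.70]]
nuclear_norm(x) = 5.47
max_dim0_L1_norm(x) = 3.05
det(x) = 5.10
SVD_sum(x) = [[0.35, 0.50, 0.62], [-0.89, -1.26, -1.58], [-0.00, -0.0, -0.0]] + [[-0.85, 0.58, 0.01], [-0.33, 0.23, 0.00], [-1.42, 0.98, 0.02]] + [[0.33, 0.49, -0.57], [0.13, 0.19, -0.23], [-0.23, -0.34, 0.40]]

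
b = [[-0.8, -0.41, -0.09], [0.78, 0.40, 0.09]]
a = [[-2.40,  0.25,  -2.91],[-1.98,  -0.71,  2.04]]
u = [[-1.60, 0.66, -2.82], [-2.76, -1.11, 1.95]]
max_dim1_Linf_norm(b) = 0.8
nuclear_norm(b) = 1.26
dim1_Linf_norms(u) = [2.82, 2.76]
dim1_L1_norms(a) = [5.56, 4.73]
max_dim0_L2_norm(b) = 1.12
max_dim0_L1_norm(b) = 1.58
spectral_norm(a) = 3.82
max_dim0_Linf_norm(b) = 0.8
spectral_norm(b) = 1.26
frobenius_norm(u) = 4.86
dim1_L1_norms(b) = [1.3, 1.27]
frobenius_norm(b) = 1.26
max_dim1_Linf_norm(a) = 2.91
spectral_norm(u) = 3.72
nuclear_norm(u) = 6.85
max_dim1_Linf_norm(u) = 2.82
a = u + b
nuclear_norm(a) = 6.70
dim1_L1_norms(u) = [5.08, 5.82]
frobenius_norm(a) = 4.78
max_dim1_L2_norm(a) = 3.78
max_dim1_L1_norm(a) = 5.56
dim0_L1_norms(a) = [4.38, 0.96, 4.95]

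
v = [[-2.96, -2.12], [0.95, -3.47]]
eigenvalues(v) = [(-3.22+1.4j), (-3.22-1.4j)]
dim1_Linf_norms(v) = [2.96, 3.47]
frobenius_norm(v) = 5.12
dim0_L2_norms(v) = [3.11, 4.07]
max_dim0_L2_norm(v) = 4.07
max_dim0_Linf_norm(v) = 3.47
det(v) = 12.29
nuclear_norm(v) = 7.13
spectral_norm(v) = 4.20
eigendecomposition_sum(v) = [[-1.48+0.99j, -1.06-2.44j], [0.48+1.09j, -1.74+0.40j]] + [[-1.48-0.99j, -1.06+2.44j],  [(0.48-1.09j), (-1.74-0.4j)]]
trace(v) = -6.43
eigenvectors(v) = [[(0.83+0j), (0.83-0j)], [0.10-0.55j, 0.10+0.55j]]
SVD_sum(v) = [[-1.06, -2.83], [-1.02, -2.73]] + [[-1.90, 0.71],[1.97, -0.74]]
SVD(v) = [[0.72, 0.69], [0.69, -0.72]] @ diag([4.200807909801789, 2.9244850666308295]) @ [[-0.35, -0.94],[-0.94, 0.35]]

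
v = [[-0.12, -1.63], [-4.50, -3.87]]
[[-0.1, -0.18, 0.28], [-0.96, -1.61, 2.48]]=v@[[0.17,0.28,-0.43],[0.05,0.09,-0.14]]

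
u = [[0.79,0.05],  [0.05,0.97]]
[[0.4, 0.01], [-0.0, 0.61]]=u @ [[0.51, -0.03], [-0.03, 0.63]]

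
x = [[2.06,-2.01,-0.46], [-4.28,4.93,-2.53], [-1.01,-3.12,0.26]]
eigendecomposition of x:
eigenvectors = [[-0.31,  0.60,  0.33], [0.89,  0.21,  0.49], [-0.35,  -0.77,  0.8]]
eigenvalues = [7.39, 1.93, -2.07]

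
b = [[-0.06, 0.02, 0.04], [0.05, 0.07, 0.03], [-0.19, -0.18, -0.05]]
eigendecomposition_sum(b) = [[(-0.03+0.03j), 0.01+0.04j, (0.02+0.02j)], [(0.02+0.03j), 0.04-0.01j, 0.02-0.02j], [(-0.09-0.05j), (-0.09+0.07j), -0.03+0.07j]] + [[(-0.03-0.03j), 0.01-0.04j, 0.02-0.02j], [(0.02-0.03j), (0.04+0.01j), (0.02+0.02j)], [(-0.09+0.05j), (-0.09-0.07j), (-0.03-0.07j)]] + [[-0.00+0.00j, 0.00-0.00j, 0.00-0.00j], [-0j, (-0+0j), (-0+0j)], [(-0+0j), -0j, -0j]]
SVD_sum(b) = [[-0.02, -0.01, -0.0], [0.06, 0.06, 0.02], [-0.19, -0.18, -0.05]] + [[-0.04, 0.03, 0.04], [-0.01, 0.01, 0.01], [-0.0, 0.0, 0.00]] + [[-0.00, 0.00, -0.0], [0.00, -0.0, 0.0], [0.00, -0.00, 0.00]]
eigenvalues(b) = [(-0.02+0.08j), (-0.02-0.08j), (-0+0j)]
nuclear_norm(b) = 0.36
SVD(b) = [[-0.08,-0.96,-0.27], [0.31,-0.28,0.91], [-0.95,-0.02,0.32]] @ diag([0.2816377298474977, 0.07470011908426548, 0.00028519317045597983]) @ [[0.71, 0.68, 0.19],  [0.62, -0.48, -0.62],  [0.33, -0.56, 0.76]]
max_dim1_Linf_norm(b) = 0.19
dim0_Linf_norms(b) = [0.19, 0.18, 0.05]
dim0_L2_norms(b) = [0.21, 0.19, 0.07]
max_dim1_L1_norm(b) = 0.42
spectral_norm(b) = 0.28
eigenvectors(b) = [[-0.13+0.30j, -0.13-0.30j, (-0.33+0j)], [0.28+0.09j, 0.28-0.09j, 0.56+0.00j], [(-0.9+0j), (-0.9-0j), -0.76+0.00j]]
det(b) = -0.00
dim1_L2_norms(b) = [0.07, 0.09, 0.27]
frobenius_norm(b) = 0.29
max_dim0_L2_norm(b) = 0.21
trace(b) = -0.04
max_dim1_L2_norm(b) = 0.27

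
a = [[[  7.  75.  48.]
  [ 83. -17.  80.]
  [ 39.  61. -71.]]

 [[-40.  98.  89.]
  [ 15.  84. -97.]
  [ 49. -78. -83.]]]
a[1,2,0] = 49.0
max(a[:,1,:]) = 84.0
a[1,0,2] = 89.0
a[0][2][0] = 39.0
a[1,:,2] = [89.0, -97.0, -83.0]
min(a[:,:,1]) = -78.0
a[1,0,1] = 98.0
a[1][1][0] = 15.0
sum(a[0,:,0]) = 129.0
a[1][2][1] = -78.0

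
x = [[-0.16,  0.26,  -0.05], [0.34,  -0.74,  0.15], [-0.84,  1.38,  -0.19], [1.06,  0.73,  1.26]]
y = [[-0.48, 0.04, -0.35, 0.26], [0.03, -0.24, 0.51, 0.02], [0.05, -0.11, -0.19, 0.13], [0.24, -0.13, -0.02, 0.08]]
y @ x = [[0.66, -0.45, 0.42], [-0.49, 0.9, -0.11], [0.25, -0.07, 0.18], [0.02, 0.19, 0.07]]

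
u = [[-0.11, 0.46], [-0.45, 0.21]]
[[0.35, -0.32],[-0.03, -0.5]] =u@[[0.48, 0.88],[0.88, -0.48]]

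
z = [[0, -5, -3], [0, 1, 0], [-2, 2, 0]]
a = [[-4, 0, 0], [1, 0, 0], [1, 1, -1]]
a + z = [[-4, -5, -3], [1, 1, 0], [-1, 3, -1]]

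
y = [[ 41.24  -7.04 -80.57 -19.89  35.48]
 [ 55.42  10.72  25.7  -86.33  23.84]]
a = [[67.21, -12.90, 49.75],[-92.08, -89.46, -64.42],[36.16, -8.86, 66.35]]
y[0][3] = -19.89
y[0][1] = -7.04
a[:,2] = [49.75, -64.42, 66.35]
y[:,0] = [41.24, 55.42]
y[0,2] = -80.57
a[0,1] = -12.9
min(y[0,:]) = -80.57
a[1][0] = -92.08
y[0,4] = 35.48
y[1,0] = 55.42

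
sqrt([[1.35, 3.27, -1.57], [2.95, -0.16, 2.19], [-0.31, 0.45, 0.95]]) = [[(1.24+0.6j), (0.95-0.8j), -0.41+0.69j], [(0.85-0.73j), 0.81+0.98j, 0.59-0.84j], [(-0.08+0.13j), 0.12-0.18j, 1.05+0.15j]]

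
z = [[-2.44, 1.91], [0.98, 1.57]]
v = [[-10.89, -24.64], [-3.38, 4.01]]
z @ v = [[20.12, 67.78],[-15.98, -17.85]]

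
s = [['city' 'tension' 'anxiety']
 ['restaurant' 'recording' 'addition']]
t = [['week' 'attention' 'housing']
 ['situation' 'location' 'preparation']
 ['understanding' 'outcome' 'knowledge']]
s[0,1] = 'tension'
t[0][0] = 'week'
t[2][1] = 'outcome'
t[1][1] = 'location'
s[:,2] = ['anxiety', 'addition']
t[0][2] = 'housing'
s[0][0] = 'city'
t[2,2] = 'knowledge'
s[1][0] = 'restaurant'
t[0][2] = 'housing'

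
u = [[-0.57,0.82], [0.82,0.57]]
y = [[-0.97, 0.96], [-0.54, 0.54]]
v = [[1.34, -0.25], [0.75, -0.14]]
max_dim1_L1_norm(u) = 1.39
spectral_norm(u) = 1.00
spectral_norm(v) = 1.56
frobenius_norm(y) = 1.56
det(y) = -0.01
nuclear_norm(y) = 1.57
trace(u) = 0.00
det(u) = -1.00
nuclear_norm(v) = 1.56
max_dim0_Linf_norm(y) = 0.97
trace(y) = -0.43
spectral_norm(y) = 1.56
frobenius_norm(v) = 1.56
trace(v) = 1.20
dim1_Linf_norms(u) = [0.82, 0.82]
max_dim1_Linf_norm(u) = 0.82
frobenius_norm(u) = 1.41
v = y @ u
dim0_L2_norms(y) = [1.11, 1.1]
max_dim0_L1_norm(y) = 1.51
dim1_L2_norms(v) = [1.36, 0.76]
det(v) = -0.00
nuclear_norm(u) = 2.00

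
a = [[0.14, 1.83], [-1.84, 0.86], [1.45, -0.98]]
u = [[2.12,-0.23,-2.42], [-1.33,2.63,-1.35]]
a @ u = [[-2.14, 4.78, -2.81], [-5.04, 2.68, 3.29], [4.38, -2.91, -2.19]]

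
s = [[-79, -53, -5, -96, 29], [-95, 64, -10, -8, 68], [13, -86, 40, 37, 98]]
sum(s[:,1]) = -75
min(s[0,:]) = -96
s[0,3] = -96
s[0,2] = -5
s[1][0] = -95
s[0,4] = 29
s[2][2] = 40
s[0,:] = [-79, -53, -5, -96, 29]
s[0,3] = -96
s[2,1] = -86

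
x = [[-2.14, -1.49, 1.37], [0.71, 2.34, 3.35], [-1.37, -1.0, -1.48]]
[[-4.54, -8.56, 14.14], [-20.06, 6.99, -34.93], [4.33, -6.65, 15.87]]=x @ [[4.11, 3.41, -0.76], [-5.58, 1.28, -10.86], [-2.96, 0.47, -2.68]]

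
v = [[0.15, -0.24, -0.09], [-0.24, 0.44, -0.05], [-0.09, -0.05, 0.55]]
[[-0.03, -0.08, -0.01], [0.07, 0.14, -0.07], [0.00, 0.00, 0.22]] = v @ [[-0.44, -0.06, -0.08],[-0.10, 0.28, -0.15],[-0.08, 0.02, 0.38]]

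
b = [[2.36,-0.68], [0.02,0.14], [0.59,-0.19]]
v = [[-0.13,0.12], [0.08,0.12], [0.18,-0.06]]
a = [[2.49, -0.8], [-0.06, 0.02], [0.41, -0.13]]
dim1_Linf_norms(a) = [2.49, 0.06, 0.41]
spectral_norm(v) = 0.25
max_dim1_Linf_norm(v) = 0.18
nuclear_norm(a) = 2.65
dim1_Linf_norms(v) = [0.13, 0.12, 0.18]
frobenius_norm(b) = 2.54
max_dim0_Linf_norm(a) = 2.49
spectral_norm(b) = 2.53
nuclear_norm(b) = 2.67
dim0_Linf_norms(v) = [0.18, 0.12]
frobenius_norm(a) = 2.65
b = v + a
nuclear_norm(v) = 0.41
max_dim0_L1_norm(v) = 0.39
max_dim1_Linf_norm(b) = 2.36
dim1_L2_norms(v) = [0.18, 0.14, 0.19]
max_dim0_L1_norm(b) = 2.97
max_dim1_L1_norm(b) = 3.04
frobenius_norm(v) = 0.30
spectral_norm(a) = 2.65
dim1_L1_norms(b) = [3.04, 0.16, 0.78]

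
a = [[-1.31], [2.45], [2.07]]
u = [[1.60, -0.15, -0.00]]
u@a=[[-2.46]]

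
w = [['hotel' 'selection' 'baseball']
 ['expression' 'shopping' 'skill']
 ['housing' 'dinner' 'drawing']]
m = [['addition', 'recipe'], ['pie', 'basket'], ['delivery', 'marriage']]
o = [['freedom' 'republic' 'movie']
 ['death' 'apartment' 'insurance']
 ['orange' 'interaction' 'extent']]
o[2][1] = 'interaction'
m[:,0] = ['addition', 'pie', 'delivery']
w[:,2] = ['baseball', 'skill', 'drawing']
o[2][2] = 'extent'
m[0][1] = 'recipe'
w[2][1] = 'dinner'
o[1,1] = 'apartment'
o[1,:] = ['death', 'apartment', 'insurance']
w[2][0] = 'housing'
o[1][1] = 'apartment'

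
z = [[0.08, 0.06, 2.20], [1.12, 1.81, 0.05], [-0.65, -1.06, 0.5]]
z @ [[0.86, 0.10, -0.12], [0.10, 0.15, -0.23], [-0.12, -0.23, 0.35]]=[[-0.19, -0.49, 0.75],[1.14, 0.37, -0.53],[-0.73, -0.34, 0.5]]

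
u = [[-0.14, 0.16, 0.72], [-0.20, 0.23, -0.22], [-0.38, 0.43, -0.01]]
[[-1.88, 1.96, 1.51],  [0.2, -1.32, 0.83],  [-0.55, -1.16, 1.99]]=u @ [[0.10,1.52,-1.54], [-1.24,-1.27,3.3], [-2.31,3.3,1.06]]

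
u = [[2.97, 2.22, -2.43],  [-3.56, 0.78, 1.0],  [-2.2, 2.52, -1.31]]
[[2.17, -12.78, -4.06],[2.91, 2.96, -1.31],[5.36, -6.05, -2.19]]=u @ [[-0.62,  -1.34,  -1.18],[1.39,  -3.21,  -3.39],[-0.38,  0.69,  -2.87]]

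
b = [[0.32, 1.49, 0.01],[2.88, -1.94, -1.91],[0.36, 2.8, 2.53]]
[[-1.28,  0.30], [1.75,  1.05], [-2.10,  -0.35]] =b@[[0.10,0.24], [-0.88,0.15], [0.13,-0.34]]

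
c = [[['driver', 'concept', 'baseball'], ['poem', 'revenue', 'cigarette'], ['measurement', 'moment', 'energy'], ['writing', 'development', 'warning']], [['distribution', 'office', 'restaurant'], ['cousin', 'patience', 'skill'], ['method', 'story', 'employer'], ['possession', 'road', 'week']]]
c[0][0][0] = 'driver'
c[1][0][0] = 'distribution'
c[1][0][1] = 'office'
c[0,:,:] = [['driver', 'concept', 'baseball'], ['poem', 'revenue', 'cigarette'], ['measurement', 'moment', 'energy'], ['writing', 'development', 'warning']]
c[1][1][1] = 'patience'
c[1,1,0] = 'cousin'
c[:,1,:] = [['poem', 'revenue', 'cigarette'], ['cousin', 'patience', 'skill']]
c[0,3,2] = 'warning'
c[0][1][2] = 'cigarette'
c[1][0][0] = 'distribution'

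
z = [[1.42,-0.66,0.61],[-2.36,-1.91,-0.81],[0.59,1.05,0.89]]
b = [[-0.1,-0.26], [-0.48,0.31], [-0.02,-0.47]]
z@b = [[0.16,  -0.86], [1.17,  0.4], [-0.58,  -0.25]]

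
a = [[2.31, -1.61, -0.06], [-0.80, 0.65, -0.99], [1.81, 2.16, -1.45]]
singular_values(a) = [3.22, 3.01, 0.8]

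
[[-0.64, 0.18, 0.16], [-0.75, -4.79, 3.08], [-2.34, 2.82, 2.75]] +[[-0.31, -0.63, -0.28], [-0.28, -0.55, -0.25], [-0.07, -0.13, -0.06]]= [[-0.95, -0.45, -0.12], [-1.03, -5.34, 2.83], [-2.41, 2.69, 2.69]]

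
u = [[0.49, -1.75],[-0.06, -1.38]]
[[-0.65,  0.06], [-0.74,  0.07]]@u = [[-0.32, 1.05], [-0.37, 1.2]]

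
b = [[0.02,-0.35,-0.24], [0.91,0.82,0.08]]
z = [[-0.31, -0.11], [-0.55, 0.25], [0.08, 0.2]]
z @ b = [[-0.11, 0.02, 0.07], [0.22, 0.40, 0.15], [0.18, 0.14, -0.00]]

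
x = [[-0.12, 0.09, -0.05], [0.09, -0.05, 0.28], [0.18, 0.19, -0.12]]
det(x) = 0.01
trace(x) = -0.29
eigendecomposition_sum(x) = [[(0.01+0j), 0.02+0.00j, (0.01-0j)], [(0.08+0j), (0.1+0j), (0.08-0j)], [(0.06+0j), (0.08+0j), 0.06-0.00j]] + [[-0.07+0.24j,0.04+0.13j,(-0.03-0.23j)], [0.00-0.27j,-0.08-0.13j,0.10+0.24j], [(0.06+0.1j),(0.06+0.03j),-0.09-0.07j]] + [[-0.07-0.24j, (0.04-0.13j), -0.03+0.23j], [0.00+0.27j, (-0.08+0.13j), (0.1-0.24j)], [0.06-0.10j, (0.06-0.03j), -0.09+0.07j]]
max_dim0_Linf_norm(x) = 0.28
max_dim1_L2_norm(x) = 0.3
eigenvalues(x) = [(0.18+0j), (-0.23+0.04j), (-0.23-0.04j)]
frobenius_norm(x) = 0.44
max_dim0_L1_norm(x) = 0.45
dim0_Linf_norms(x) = [0.18, 0.19, 0.28]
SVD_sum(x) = [[0.0, 0.04, -0.07], [-0.00, -0.13, 0.23], [0.00, 0.10, -0.17]] + [[-0.08,-0.03,-0.02], [0.11,0.05,0.03], [0.18,0.08,0.05]] + [[-0.05, 0.08, 0.04], [-0.02, 0.03, 0.02], [-0.01, 0.01, 0.01]]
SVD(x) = [[0.25, -0.33, -0.91], [-0.77, 0.5, -0.39], [0.59, 0.8, -0.13]] @ diag([0.34487245622389584, 0.25584711057930615, 0.11182685252799228]) @ [[0.02, 0.5, -0.87], [0.89, 0.38, 0.24], [0.45, -0.78, -0.44]]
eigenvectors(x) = [[0.14+0.00j, (0.62+0.16j), (0.62-0.16j)], [0.79+0.00j, -0.71+0.00j, (-0.71-0j)], [0.59+0.00j, 0.26-0.16j, (0.26+0.16j)]]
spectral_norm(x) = 0.34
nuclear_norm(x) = 0.71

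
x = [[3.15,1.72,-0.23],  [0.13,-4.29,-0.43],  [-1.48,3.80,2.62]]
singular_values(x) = [6.32, 3.69, 1.22]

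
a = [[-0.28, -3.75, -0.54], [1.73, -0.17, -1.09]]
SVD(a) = [[-1.00, -0.07], [-0.07, 1.0]] @ diag([3.8060522388623723, 2.0387168403313702]) @ [[0.04, 0.99, 0.16],[0.86, 0.05, -0.51]]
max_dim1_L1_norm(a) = 4.57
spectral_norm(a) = 3.81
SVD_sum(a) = [[-0.15, -3.74, -0.62], [-0.01, -0.27, -0.04]] + [[-0.13, -0.01, 0.08], [1.74, 0.1, -1.05]]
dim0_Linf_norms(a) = [1.73, 3.75, 1.09]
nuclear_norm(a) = 5.84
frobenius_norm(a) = 4.32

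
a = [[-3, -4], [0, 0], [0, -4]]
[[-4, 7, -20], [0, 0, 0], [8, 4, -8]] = a @ [[4, -1, 4], [-2, -1, 2]]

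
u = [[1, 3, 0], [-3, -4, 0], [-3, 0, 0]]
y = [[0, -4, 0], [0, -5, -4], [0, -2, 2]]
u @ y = [[0, -19, -12], [0, 32, 16], [0, 12, 0]]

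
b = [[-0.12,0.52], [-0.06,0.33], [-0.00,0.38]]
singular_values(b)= [0.73, 0.07]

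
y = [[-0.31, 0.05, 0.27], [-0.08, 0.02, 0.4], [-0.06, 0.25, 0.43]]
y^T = [[-0.31, -0.08, -0.06], [0.05, 0.02, 0.25], [0.27, 0.40, 0.43]]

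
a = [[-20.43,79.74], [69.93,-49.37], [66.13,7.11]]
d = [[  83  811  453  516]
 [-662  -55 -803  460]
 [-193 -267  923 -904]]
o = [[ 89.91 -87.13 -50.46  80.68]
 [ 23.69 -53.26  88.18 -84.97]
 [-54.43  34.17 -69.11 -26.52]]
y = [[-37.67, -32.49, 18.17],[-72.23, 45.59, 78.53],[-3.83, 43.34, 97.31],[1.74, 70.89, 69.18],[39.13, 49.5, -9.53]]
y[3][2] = 69.18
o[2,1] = 34.17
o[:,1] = [-87.13, -53.26, 34.17]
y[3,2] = 69.18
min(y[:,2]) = -9.53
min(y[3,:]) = 1.74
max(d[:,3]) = 516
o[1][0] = 23.69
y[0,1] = -32.49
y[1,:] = [-72.23, 45.59, 78.53]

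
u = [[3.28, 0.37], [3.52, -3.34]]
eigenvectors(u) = [[0.89, -0.05], [0.46, 1.0]]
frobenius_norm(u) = 5.87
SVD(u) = [[-0.49, -0.87], [-0.87, 0.49]] @ diag([5.4144424968424785, 2.2638711200919053]) @ [[-0.86, 0.5], [-0.5, -0.86]]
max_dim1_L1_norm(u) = 6.86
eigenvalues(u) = [3.47, -3.53]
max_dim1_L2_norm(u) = 4.85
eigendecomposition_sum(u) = [[3.38,0.18], [1.74,0.09]] + [[-0.1, 0.19], [1.78, -3.43]]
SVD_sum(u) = [[2.28, -1.34],[4.08, -2.39]] + [[1.0, 1.71],  [-0.56, -0.95]]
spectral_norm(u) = 5.41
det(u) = -12.26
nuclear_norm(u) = 7.68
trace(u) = -0.06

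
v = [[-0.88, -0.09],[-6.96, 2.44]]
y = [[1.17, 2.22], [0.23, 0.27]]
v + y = [[0.29,2.13], [-6.73,2.71]]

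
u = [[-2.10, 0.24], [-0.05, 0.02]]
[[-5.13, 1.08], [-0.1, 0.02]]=u @[[2.62, -0.53], [1.56, -0.13]]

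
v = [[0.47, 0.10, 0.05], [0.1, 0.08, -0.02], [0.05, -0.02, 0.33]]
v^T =[[0.47, 0.1, 0.05],  [0.10, 0.08, -0.02],  [0.05, -0.02, 0.33]]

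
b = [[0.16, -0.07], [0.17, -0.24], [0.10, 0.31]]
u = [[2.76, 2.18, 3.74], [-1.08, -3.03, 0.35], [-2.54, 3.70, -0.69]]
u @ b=[[1.19, 0.44], [-0.65, 0.91], [0.15, -0.92]]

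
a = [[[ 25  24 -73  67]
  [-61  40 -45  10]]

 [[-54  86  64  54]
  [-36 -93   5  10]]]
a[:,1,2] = [-45, 5]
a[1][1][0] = -36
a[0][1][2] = -45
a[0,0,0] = 25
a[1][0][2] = 64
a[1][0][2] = 64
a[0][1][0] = -61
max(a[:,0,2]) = 64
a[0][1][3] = 10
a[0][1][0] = -61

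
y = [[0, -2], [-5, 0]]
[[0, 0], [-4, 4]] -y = [[0, 2], [1, 4]]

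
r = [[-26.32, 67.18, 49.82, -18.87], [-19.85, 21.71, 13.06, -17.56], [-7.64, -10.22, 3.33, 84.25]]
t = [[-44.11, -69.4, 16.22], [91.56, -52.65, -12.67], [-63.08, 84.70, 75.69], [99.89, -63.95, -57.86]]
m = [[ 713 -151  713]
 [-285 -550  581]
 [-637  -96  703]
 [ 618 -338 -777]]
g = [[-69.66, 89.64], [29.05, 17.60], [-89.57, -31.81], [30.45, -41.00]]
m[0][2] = 713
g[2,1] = -31.81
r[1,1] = 21.71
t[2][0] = -63.08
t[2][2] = 75.69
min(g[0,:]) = -69.66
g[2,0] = -89.57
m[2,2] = 703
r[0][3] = -18.87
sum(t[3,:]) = -21.92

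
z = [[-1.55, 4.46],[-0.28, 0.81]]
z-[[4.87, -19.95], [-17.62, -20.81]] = [[-6.42,24.41], [17.34,21.62]]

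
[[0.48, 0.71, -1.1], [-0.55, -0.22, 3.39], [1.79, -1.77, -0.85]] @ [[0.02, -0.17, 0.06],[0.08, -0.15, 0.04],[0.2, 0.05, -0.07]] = [[-0.15,-0.24,0.13],  [0.65,0.3,-0.28],  [-0.28,-0.08,0.1]]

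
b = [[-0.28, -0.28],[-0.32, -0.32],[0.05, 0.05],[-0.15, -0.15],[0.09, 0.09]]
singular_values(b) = [0.65, 0.0]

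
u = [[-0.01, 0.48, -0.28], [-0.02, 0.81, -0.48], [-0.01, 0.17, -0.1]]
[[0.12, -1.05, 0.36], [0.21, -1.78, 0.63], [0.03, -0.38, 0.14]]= u @ [[1.67, 0.51, -1.08], [-0.67, -1.97, -0.26], [-1.64, 0.37, -1.71]]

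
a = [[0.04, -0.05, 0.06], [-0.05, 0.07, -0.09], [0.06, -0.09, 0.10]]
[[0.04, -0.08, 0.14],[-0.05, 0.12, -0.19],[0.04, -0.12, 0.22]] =a @[[2.51,-1.22,2.4], [2.19,-1.24,0.17], [0.9,-1.63,0.89]]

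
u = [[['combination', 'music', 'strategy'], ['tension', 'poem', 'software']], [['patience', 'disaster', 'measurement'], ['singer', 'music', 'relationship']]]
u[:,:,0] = [['combination', 'tension'], ['patience', 'singer']]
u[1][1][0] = 'singer'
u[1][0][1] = 'disaster'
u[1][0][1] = 'disaster'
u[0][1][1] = 'poem'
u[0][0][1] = 'music'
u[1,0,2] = 'measurement'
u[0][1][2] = 'software'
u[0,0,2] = 'strategy'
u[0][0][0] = 'combination'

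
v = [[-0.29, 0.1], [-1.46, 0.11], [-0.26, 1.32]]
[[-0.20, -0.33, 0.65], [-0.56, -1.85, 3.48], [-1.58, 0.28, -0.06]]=v@[[0.3, 1.3, -2.42], [-1.14, 0.47, -0.52]]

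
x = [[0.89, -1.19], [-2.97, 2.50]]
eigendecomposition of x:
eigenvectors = [[-0.69, 0.39], [-0.72, -0.92]]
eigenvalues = [-0.35, 3.74]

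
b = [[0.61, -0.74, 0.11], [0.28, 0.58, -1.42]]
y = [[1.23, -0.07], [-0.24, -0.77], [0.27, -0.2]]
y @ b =[[0.73, -0.95, 0.23], [-0.36, -0.27, 1.07], [0.11, -0.32, 0.31]]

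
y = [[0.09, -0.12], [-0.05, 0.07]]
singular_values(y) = [0.17, 0.0]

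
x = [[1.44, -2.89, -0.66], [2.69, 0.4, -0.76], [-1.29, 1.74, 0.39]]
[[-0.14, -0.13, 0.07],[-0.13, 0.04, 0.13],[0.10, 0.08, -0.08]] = x @ [[-0.05, 0.0, 0.08], [0.02, 0.05, -0.01], [0.01, -0.02, 0.11]]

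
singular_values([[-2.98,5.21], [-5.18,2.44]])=[7.91, 2.49]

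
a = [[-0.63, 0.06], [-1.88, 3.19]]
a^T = [[-0.63, -1.88], [0.06, 3.19]]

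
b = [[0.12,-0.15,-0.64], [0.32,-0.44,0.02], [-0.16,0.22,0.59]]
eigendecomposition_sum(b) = [[0.01, -0.01, 0.01],[0.29, -0.4, 0.19],[-0.06, 0.08, -0.04]] + [[0.01, 0.0, 0.01], [0.01, 0.0, 0.01], [0.0, 0.00, 0.00]] + [[0.10, -0.14, -0.65],  [0.03, -0.04, -0.17],  [-0.10, 0.14, 0.63]]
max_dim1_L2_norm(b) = 0.67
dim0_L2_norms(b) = [0.38, 0.51, 0.87]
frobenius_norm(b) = 1.08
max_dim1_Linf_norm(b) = 0.64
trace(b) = 0.27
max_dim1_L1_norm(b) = 0.97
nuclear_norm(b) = 1.47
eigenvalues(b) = [-0.44, 0.01, 0.7]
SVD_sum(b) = [[0.19, -0.25, -0.57], [0.07, -0.09, -0.21], [-0.19, 0.25, 0.57]] + [[-0.07, 0.1, -0.07], [0.25, -0.35, 0.23], [0.02, -0.03, 0.02]] + [[0.0, 0.0, 0.0], [0.00, 0.00, 0.00], [0.00, 0.0, 0.0]]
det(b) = -0.00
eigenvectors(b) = [[-0.03, -0.81, -0.71], [-0.98, -0.58, -0.19], [0.21, -0.00, 0.68]]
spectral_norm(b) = 0.95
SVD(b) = [[-0.69, 0.27, 0.67],  [-0.26, -0.96, 0.13],  [0.68, -0.09, 0.73]] @ diag([0.9521740314376964, 0.5082609561470164, 0.0059509925395152714]) @ [[-0.29, 0.38, 0.88],[-0.51, 0.71, -0.48],[0.81, 0.59, 0.01]]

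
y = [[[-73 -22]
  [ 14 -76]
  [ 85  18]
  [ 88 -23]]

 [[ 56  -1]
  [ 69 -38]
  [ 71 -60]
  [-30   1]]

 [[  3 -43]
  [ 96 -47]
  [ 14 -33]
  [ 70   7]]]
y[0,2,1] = 18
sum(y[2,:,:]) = 67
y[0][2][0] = 85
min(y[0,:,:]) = -76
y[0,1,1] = -76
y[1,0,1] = -1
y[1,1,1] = -38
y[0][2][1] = 18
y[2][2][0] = 14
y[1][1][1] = -38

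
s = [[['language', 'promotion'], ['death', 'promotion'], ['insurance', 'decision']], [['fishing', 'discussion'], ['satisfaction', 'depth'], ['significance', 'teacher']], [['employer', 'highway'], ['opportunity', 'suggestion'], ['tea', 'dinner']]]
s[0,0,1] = 'promotion'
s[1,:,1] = ['discussion', 'depth', 'teacher']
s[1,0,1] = 'discussion'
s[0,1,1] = 'promotion'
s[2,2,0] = 'tea'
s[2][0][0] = 'employer'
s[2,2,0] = 'tea'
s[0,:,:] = [['language', 'promotion'], ['death', 'promotion'], ['insurance', 'decision']]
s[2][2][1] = 'dinner'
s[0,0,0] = 'language'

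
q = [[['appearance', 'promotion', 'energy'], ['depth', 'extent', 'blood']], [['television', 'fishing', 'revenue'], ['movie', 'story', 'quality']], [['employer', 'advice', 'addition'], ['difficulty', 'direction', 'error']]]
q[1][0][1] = 'fishing'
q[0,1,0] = 'depth'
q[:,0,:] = [['appearance', 'promotion', 'energy'], ['television', 'fishing', 'revenue'], ['employer', 'advice', 'addition']]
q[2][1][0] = 'difficulty'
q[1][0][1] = 'fishing'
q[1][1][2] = 'quality'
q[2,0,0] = 'employer'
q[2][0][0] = 'employer'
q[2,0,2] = 'addition'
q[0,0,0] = 'appearance'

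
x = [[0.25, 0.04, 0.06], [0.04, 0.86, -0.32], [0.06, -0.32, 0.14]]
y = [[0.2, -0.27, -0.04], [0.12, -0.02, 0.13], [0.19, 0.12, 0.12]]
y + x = [[0.45, -0.23, 0.02],  [0.16, 0.84, -0.19],  [0.25, -0.20, 0.26]]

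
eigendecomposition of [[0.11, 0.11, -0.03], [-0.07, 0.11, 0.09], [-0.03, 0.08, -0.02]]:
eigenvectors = [[-0.73+0.00j, -0.73-0.00j, 0.36+0.00j], [-0.16-0.60j, -0.16+0.60j, -0.32+0.00j], [-0.08-0.27j, -0.08+0.27j, (0.88+0j)]]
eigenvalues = [(0.13+0.08j), (0.13-0.08j), (-0.06+0j)]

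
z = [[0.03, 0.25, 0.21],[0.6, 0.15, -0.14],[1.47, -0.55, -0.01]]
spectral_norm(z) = 1.66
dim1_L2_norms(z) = [0.33, 0.63, 1.57]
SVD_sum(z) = [[-0.05, 0.01, 0.0], [0.51, -0.16, -0.02], [1.5, -0.45, -0.06]] + [[0.08,0.25,0.02], [0.09,0.29,0.02], [-0.03,-0.09,-0.01]] + [[0.0, -0.02, 0.19],[-0.00, 0.01, -0.14],[0.0, -0.00, 0.06]]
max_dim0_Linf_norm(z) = 1.47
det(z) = -0.17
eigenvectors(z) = [[-0.33, 0.47, -0.09], [0.35, 0.39, -0.70], [0.88, 0.79, 0.70]]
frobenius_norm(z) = 1.72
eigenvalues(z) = [-0.78, 0.59, 0.36]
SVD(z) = [[0.03, -0.63, -0.77], [-0.32, -0.74, 0.59], [-0.95, 0.23, -0.23]] @ diag([1.6554870484930968, 0.4159298491100869, 0.24385445021748883]) @ [[-0.96, 0.29, 0.04], [-0.29, -0.95, -0.08], [-0.01, 0.08, -1.0]]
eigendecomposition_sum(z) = [[-0.32,0.15,0.11], [0.33,-0.16,-0.12], [0.85,-0.41,-0.3]] + [[0.35, 0.07, 0.11],[0.29, 0.05, 0.09],[0.6, 0.11, 0.18]] + [[-0.00, 0.03, -0.01], [-0.02, 0.26, -0.11], [0.02, -0.26, 0.11]]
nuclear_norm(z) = 2.32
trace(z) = 0.17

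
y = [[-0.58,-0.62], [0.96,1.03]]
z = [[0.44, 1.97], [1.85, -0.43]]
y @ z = [[-1.4, -0.88], [2.33, 1.45]]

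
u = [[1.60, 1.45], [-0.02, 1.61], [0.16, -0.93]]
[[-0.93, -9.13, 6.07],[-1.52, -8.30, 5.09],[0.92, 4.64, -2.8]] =u @[[0.27, -1.02, 0.92], [-0.94, -5.17, 3.17]]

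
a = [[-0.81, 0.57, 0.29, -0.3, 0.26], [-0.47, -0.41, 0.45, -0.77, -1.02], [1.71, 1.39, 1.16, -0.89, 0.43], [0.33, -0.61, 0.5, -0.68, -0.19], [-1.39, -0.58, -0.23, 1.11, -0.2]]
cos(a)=[[0.72, 0.16, -0.05, -0.02, 0.31], [-1.01, 0.20, -0.02, 0.24, -0.45], [0.52, -0.9, 0.18, 0.59, 0.2], [-0.20, -0.77, -0.05, 0.87, -0.50], [-0.92, 0.58, 0.15, 0.01, 0.93]]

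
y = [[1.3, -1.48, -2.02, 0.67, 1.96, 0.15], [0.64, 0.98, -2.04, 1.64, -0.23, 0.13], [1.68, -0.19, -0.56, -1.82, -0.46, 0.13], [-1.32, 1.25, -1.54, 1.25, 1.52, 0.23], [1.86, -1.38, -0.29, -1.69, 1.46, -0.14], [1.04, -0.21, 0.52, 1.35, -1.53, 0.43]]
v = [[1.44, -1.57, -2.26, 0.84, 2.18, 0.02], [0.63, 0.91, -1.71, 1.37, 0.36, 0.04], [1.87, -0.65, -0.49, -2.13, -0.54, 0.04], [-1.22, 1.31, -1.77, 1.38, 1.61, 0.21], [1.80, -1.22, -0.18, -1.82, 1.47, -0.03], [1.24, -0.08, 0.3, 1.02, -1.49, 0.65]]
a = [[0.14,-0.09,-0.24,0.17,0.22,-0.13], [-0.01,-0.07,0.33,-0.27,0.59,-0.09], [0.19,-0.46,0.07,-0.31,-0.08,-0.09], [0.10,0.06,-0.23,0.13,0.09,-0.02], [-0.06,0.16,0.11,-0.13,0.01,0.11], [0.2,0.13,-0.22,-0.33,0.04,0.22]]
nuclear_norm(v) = 15.09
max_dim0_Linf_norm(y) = 2.04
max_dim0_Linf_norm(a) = 0.59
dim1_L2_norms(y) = [3.5, 2.88, 2.59, 3.1, 3.23, 2.4]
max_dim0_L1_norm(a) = 1.34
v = y + a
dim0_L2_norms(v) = [3.5, 2.63, 3.4, 3.66, 3.49, 0.69]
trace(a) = 0.50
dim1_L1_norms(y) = [7.58, 5.66, 4.84, 7.11, 6.82, 5.08]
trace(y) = 4.86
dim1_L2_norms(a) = [0.42, 0.74, 0.6, 0.3, 0.27, 0.51]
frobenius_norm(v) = 7.53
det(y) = -19.09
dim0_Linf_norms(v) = [1.87, 1.57, 2.26, 2.13, 2.18, 0.65]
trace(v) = 5.36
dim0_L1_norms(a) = [0.7, 0.97, 1.2, 1.34, 1.03, 0.66]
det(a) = -0.00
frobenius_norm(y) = 7.29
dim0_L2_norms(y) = [3.35, 2.59, 3.36, 3.56, 3.3, 0.56]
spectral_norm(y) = 4.60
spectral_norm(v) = 4.81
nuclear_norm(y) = 14.68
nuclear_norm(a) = 2.44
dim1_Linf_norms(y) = [2.02, 2.04, 1.82, 1.54, 1.86, 1.53]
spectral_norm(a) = 0.78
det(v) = -30.82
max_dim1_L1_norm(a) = 1.36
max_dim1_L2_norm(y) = 3.5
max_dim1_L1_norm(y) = 7.58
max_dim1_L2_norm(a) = 0.74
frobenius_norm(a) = 1.23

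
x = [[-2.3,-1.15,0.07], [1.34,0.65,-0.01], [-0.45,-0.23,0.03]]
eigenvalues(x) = [-1.6, -0.03, 0.01]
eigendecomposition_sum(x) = [[-2.32, -1.17, 0.09], [1.38, 0.7, -0.05], [-0.44, -0.23, 0.02]] + [[0.02, 0.02, -0.02], [-0.03, -0.04, 0.03], [-0.0, -0.00, 0.0]] + [[0.0, 0.0, -0.01], [-0.0, -0.00, 0.01], [-0.0, -0.00, 0.01]]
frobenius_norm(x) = 3.02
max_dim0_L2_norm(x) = 2.7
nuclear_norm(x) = 3.05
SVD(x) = [[-0.85, -0.35, -0.39], [0.49, -0.78, -0.39], [-0.17, -0.53, 0.83]] @ diag([3.015059256023555, 0.036117288067408125, 0.003636505099747649]) @ [[0.90, 0.44, -0.02], [-0.22, 0.39, -0.89], [-0.39, 0.80, 0.45]]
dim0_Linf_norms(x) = [2.3, 1.15, 0.07]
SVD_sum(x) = [[-2.30, -1.14, 0.06], [1.33, 0.66, -0.03], [-0.45, -0.22, 0.01]] + [[0.00,-0.0,0.01], [0.01,-0.01,0.03], [0.0,-0.01,0.02]] + [[0.0, -0.00, -0.00], [0.00, -0.0, -0.0], [-0.00, 0.0, 0.0]]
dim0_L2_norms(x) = [2.7, 1.34, 0.08]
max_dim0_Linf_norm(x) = 2.3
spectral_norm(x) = 3.02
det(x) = 0.00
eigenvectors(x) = [[0.85, 0.45, -0.33],  [-0.5, -0.89, 0.71],  [0.16, -0.05, 0.62]]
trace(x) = -1.62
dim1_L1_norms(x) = [3.52, 2.0, 0.71]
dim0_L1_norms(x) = [4.09, 2.03, 0.11]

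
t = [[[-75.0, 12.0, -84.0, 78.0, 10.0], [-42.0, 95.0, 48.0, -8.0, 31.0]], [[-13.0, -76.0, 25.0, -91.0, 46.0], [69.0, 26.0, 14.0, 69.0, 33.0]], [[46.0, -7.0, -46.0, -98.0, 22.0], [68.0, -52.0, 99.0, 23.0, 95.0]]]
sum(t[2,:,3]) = -75.0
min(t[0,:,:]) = -84.0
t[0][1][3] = -8.0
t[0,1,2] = 48.0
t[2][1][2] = 99.0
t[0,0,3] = 78.0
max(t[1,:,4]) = 46.0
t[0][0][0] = -75.0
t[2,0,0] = 46.0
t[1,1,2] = 14.0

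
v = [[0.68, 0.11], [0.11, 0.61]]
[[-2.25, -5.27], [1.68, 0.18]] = v@ [[-3.87,-8.03],[3.45,1.75]]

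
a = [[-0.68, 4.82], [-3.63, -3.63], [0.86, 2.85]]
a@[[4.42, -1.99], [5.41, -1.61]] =[[23.07, -6.41], [-35.68, 13.07], [19.22, -6.3]]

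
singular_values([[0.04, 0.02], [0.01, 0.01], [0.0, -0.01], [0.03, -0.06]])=[0.07, 0.05]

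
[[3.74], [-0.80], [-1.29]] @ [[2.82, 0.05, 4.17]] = [[10.55,  0.19,  15.60], [-2.26,  -0.04,  -3.34], [-3.64,  -0.06,  -5.38]]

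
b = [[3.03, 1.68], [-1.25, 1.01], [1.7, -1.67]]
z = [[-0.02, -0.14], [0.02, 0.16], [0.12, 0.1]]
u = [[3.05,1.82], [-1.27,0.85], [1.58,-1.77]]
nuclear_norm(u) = 6.32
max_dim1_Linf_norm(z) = 0.16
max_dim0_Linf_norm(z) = 0.16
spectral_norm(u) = 3.72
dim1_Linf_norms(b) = [3.03, 1.25, 1.7]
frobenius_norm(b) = 4.50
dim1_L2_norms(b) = [3.46, 1.61, 2.38]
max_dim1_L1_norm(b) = 4.71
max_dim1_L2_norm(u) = 3.55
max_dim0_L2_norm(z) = 0.23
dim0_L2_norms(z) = [0.12, 0.23]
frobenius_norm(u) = 4.54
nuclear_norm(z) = 0.34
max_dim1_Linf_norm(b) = 3.03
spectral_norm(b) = 3.71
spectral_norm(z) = 0.25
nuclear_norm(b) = 6.26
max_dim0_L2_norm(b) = 3.69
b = z + u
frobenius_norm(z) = 0.27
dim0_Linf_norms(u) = [3.05, 1.82]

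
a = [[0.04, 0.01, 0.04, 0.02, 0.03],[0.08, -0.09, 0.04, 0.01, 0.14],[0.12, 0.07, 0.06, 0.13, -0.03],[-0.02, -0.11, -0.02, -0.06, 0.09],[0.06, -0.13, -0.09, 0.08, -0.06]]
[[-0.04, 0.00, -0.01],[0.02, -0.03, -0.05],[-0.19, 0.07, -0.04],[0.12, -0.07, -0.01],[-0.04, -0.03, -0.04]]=a @ [[-0.86, 0.21, -0.34],[-0.19, 0.91, -0.17],[-0.45, -0.86, 0.54],[-0.21, 0.36, -0.24],[0.66, 0.44, -0.44]]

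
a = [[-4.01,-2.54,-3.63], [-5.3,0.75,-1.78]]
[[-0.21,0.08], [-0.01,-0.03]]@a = [[0.42, 0.59, 0.62], [0.20, 0.0, 0.09]]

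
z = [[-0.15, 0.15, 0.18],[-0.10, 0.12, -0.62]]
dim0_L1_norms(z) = [0.25, 0.27, 0.8]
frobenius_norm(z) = 0.70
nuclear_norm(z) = 0.90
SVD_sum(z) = [[0.01, -0.02, 0.14], [-0.06, 0.08, -0.63]] + [[-0.16, 0.17, 0.04], [-0.04, 0.04, 0.01]]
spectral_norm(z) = 0.65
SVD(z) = [[-0.22, 0.98],[0.98, 0.22]] @ diag([0.653067357783814, 0.24434202707939529]) @ [[-0.10,0.13,-0.99], [-0.69,0.71,0.16]]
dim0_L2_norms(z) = [0.18, 0.19, 0.65]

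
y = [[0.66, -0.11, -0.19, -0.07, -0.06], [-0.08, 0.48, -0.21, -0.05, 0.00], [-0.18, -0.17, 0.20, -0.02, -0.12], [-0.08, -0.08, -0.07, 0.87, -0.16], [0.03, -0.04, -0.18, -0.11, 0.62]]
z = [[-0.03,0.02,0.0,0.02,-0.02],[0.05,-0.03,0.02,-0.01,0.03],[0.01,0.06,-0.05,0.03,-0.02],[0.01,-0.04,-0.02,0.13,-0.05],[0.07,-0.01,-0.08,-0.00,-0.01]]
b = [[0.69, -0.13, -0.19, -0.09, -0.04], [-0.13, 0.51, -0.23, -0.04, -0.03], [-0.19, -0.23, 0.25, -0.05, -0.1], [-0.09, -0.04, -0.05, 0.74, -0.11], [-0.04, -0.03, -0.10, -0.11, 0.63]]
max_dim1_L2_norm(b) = 0.76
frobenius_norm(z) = 0.22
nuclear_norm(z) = 0.40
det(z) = -0.00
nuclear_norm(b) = 2.82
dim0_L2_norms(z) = [0.09, 0.08, 0.1, 0.14, 0.07]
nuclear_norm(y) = 2.86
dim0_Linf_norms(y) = [0.66, 0.48, 0.21, 0.87, 0.62]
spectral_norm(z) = 0.16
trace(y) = 2.83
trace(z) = 0.01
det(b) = -0.00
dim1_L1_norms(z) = [0.09, 0.14, 0.17, 0.25, 0.17]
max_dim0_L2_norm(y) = 0.88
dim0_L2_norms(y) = [0.69, 0.53, 0.4, 0.88, 0.65]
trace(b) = 2.82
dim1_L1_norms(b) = [1.14, 0.94, 0.82, 1.03, 0.91]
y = z + b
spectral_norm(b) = 0.85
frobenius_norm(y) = 1.46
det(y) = -0.00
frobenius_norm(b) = 1.42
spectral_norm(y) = 0.95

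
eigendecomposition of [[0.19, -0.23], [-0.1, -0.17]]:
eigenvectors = [[0.97, 0.48],[-0.23, 0.87]]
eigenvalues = [0.25, -0.23]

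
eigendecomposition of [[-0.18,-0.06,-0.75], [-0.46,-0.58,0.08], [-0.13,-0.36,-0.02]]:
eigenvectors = [[(-0.52+0j), (-0.76+0j), -0.76-0.00j],[(-0.75+0j), (0.5-0.2j), 0.50+0.20j],[(-0.41+0j), 0.18+0.31j, 0.18-0.31j]]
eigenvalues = [(-0.85+0j), (0.04+0.29j), (0.04-0.29j)]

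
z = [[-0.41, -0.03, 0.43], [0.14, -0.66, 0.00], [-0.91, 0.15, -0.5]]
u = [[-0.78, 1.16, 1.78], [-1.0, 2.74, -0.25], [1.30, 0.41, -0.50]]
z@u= [[0.91, -0.38, -0.94],[0.55, -1.65, 0.41],[-0.09, -0.85, -1.41]]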